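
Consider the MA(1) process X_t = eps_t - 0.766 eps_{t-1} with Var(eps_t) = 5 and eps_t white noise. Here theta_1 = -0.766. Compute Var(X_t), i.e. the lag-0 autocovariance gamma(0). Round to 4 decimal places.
\gamma(0) = 7.9338

For an MA(q) process X_t = eps_t + sum_i theta_i eps_{t-i} with
Var(eps_t) = sigma^2, the variance is
  gamma(0) = sigma^2 * (1 + sum_i theta_i^2).
  sum_i theta_i^2 = (-0.766)^2 = 0.586756.
  gamma(0) = 5 * (1 + 0.586756) = 5 * 1.586756 = 7.93378, which rounds to 7.9338.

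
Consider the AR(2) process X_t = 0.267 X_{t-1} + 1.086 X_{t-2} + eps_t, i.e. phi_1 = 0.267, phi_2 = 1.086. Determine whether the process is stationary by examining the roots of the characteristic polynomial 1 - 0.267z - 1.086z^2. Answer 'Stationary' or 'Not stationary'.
\text{Not stationary}

The AR(p) characteristic polynomial is P(z) = 1 - 0.267z - 1.086z^2.
Stationarity requires all roots to lie outside the unit circle, i.e. |z| > 1 for every root.
Set 1 + (-0.267) z + (-1.086) z^2 = 0, i.e. a z^2 + b z + c = 0 with a = -1.086, b = -0.267, c = 1.
Discriminant D = b^2 - 4ac = (-0.267)^2 - 4*(-1.086)*1 = 0.071289 - (-4.344) = 4.415289.
D >= 0, so the roots are real: z = (-b +/- sqrt(D)) / (2a) = (0.267 +/- 2.101259) / (-2.172).
  z_1 = (0.267 + 2.101259) / (-2.172) = -1.0904,   |z_1| = 1.0904.
  z_2 = (0.267 - 2.101259) / (-2.172) = 0.8445,   |z_2| = 0.8445.
Moduli of all roots: 1.0904, 0.8445.
All moduli strictly greater than 1? No.
Verdict: Not stationary.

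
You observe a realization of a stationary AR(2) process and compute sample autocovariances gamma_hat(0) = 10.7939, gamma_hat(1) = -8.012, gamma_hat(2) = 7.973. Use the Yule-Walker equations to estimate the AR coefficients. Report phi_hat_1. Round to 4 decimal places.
\hat\phi_{1} = -0.4320

The Yule-Walker equations for an AR(p) process read, in matrix form,
  Gamma_p phi = r_p,   with   (Gamma_p)_{ij} = gamma(|i - j|),
                       (r_p)_i = gamma(i),   i,j = 1..p.
Substitute the sample gammas (Toeplitz matrix and right-hand side of size 2):
  Gamma_p = [[10.7939, -8.012], [-8.012, 10.7939]]
  r_p     = [-8.012, 7.973]
Written out:
  10.7939 phi_1 - 8.012 phi_2 = -8.012
  -8.012 phi_1 + 10.7939 phi_2 = 7.973
Solve by Cramer's rule:
  det = gamma(0)^2 - gamma(1)^2 = (10.7939)^2 - (-8.012)^2 = 116.50827721 - 64.192144 = 52.31613321
  phi_hat_1 = [gamma(1) gamma(0) - gamma(1) gamma(2)] / det = [(-8.012)(10.7939) - (-8.012)(7.973)] / 52.31613321 = -22.6010508 / 52.31613321 = -0.432
  phi_hat_2 = [gamma(0) gamma(2) - gamma(1)^2] / det = [(10.7939)(7.973) - (-8.012)^2] / 52.31613321 = 21.8676207 / 52.31613321 = 0.418
So phi_hat = [-0.4320, 0.4180].
Therefore phi_hat_1 = -0.4320.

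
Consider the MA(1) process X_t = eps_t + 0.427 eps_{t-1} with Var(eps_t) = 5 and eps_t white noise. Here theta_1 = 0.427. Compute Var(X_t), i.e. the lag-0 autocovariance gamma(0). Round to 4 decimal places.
\gamma(0) = 5.9116

For an MA(q) process X_t = eps_t + sum_i theta_i eps_{t-i} with
Var(eps_t) = sigma^2, the variance is
  gamma(0) = sigma^2 * (1 + sum_i theta_i^2).
  sum_i theta_i^2 = (0.427)^2 = 0.182329.
  gamma(0) = 5 * (1 + 0.182329) = 5 * 1.182329 = 5.911645, which rounds to 5.9116.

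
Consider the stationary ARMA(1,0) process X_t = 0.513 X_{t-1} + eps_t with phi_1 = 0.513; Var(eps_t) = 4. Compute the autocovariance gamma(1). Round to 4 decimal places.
\gamma(1) = 2.7849

Multiply the model equation by X_{t-k} and take expectations. With theta_0 = psi_0 = 1 and psi_j the MA(infinity) weights, this gives
  gamma(k) - sum_i phi_i gamma(k-i) = c_k,
  c_k = sigma^2 * sum_{j=k..q} theta_j psi_{j-k}   (c_k = 0 for k > q),
using gamma(-m) = gamma(m).
Pure AR (q = 0): c_0 = sigma^2 = 4, c_k = 0 for k >= 1.
Equations for k = 0 and k = 1 (AR order 1):
  gamma(0) = phi_1 gamma(1) + c_0
  gamma(1) = phi_1 gamma(0) + c_1
Substituting the second into the first: gamma(0) (1 - phi_1^2) = c_0 + phi_1 c_1, so
  gamma(0) = c_0 / (1 - phi_1^2) = 4 / (1 - (0.513)^2) = 4 / 0.736831 = 5.428653.
  gamma(1) = phi_1 gamma(0) = (0.513)(5.428653) = 2.784899.
Therefore gamma(1) = 2.7849 (to 4 decimal places).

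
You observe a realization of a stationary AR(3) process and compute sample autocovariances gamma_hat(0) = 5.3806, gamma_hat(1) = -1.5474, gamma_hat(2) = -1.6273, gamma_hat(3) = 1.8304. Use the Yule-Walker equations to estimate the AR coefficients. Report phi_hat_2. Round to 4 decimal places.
\hat\phi_{2} = -0.3680

The Yule-Walker equations for an AR(p) process read, in matrix form,
  Gamma_p phi = r_p,   with   (Gamma_p)_{ij} = gamma(|i - j|),
                       (r_p)_i = gamma(i),   i,j = 1..p.
Substitute the sample gammas (Toeplitz matrix and right-hand side of size 3):
  Gamma_p = [[5.3806, -1.5474, -1.6273], [-1.5474, 5.3806, -1.5474], [-1.6273, -1.5474, 5.3806]]
  r_p     = [-1.5474, -1.6273, 1.8304]
Written out (R1..R3):
  (R1) 5.3806 phi_1 - 1.5474 phi_2 - 1.6273 phi_3 = -1.5474
  (R2) -1.5474 phi_1 + 5.3806 phi_2 - 1.5474 phi_3 = -1.6273
  (R3) -1.6273 phi_1 - 1.5474 phi_2 + 5.3806 phi_3 = 1.8304
Gaussian elimination:
  R2 <- R2 - (-1.5474/5.3806) R1 = R2 - (-0.287589) R1:  4.935585 phi_2 - 2.015393 phi_3 = -2.072315
  R3 <- R3 - (-1.6273/5.3806) R1 = R3 - (-0.302438) R1:  -2.015393 phi_2 + 4.888442 phi_3 = 1.362407
  R3 <- R3 - (-2.015393/4.935585) R2 = R3 - (-0.408339) R2:  4.065478 phi_3 = 0.516199
Back-substitution:
  phi_hat_3 = 0.516199 / 4.065478 = 0.126971
  phi_hat_2 = (-2.072315 - (-2.015393)(0.126971)) / 4.935585 = -0.368025
  phi_hat_1 = (-1.5474 - (-1.5474)(-0.368025) - (-1.6273)(0.126971)) / 5.3806 = -0.355028
So phi_hat = [-0.3550, -0.3680, 0.1270].
Therefore phi_hat_2 = -0.3680.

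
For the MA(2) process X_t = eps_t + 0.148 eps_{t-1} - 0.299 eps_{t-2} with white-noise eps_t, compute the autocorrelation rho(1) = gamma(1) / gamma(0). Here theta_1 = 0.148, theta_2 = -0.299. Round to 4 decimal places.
\rho(1) = 0.0934

For an MA(q) process with theta_0 = 1, the autocovariance is
  gamma(k) = sigma^2 * sum_{i=0..q-k} theta_i * theta_{i+k},
and rho(k) = gamma(k) / gamma(0). Sigma^2 cancels.
  numerator   = (1)*(0.148) + (0.148)*(-0.299) = 0.103748.
  denominator = (1)^2 + (0.148)^2 + (-0.299)^2 = 1.111305.
  rho(1) = 0.103748 / 1.111305 = 0.0934.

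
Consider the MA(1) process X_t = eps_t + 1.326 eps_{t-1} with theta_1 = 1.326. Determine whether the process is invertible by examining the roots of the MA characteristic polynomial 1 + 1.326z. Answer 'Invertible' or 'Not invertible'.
\text{Not invertible}

The MA(q) characteristic polynomial is P(z) = 1 + 1.326z.
Invertibility requires all roots to lie outside the unit circle, i.e. |z| > 1 for every root.
This is linear in z: 1 + (1.326) z = 0  =>  z = -1/(1.326) = -0.754148,  |z| = 0.754148.
Moduli of all roots: 0.7541.
All moduli strictly greater than 1? No.
Verdict: Not invertible.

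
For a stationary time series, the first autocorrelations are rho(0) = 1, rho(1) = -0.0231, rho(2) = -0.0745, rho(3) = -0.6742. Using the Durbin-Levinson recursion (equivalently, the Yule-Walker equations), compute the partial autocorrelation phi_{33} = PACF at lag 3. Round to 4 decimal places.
\phi_{33} = -0.6820

The PACF at lag k is phi_{kk}, the last component of the solution
to the Yule-Walker system G_k phi = r_k where
  (G_k)_{ij} = rho(|i - j|), (r_k)_i = rho(i), i,j = 1..k.
Equivalently, Durbin-Levinson gives phi_{kk} iteratively:
  phi_{11} = rho(1)
  phi_{kk} = [rho(k) - sum_{j=1..k-1} phi_{k-1,j} rho(k-j)]
            / [1 - sum_{j=1..k-1} phi_{k-1,j} rho(j)],
  phi_{k,j} = phi_{k-1,j} - phi_{kk} phi_{k-1,k-j},  j = 1..k-1.
Step k = 1:
  phi_11 = rho(1) = -0.0231.
Step k = 2:
  phi_22 = [rho(2) - phi_11 rho(1)] / [1 - phi_11 rho(1)] = [-0.0745 - (-0.0231)(-0.0231)] / [1 - (-0.0231)(-0.0231)]
         = -0.07503361 / 0.99946639 = -0.075074.
  Update: phi_21 = phi_11 - phi_22 phi_11 = -0.0231 - (-0.075074)(-0.0231) = -0.024834.
Step k = 3:
  phi_33 = [rho(3) - phi_21 rho(2) - phi_22 rho(1)] / [1 - phi_21 rho(1) - phi_22 rho(2)]
    numerator   = -0.6742 - (-0.024834)(-0.0745) - (-0.075074)(-0.0231) = -0.67778435
    denominator = 1 - (-0.024834)(-0.0231) - (-0.075074)(-0.0745) = 0.99383334
  phi_33 = -0.67778435 / 0.99383334 = -0.682.
Therefore phi_{33} = -0.6820.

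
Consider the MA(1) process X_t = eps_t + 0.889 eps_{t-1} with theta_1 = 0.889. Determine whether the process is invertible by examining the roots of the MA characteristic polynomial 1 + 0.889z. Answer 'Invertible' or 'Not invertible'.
\text{Invertible}

The MA(q) characteristic polynomial is P(z) = 1 + 0.889z.
Invertibility requires all roots to lie outside the unit circle, i.e. |z| > 1 for every root.
This is linear in z: 1 + (0.889) z = 0  =>  z = -1/(0.889) = -1.124859,  |z| = 1.124859.
Moduli of all roots: 1.1249.
All moduli strictly greater than 1? Yes.
Verdict: Invertible.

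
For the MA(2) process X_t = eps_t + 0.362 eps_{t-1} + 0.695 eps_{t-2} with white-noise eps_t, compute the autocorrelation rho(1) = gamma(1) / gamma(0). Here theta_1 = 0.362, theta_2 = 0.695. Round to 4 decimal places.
\rho(1) = 0.3802

For an MA(q) process with theta_0 = 1, the autocovariance is
  gamma(k) = sigma^2 * sum_{i=0..q-k} theta_i * theta_{i+k},
and rho(k) = gamma(k) / gamma(0). Sigma^2 cancels.
  numerator   = (1)*(0.362) + (0.362)*(0.695) = 0.61359.
  denominator = (1)^2 + (0.362)^2 + (0.695)^2 = 1.614069.
  rho(1) = 0.61359 / 1.614069 = 0.3802.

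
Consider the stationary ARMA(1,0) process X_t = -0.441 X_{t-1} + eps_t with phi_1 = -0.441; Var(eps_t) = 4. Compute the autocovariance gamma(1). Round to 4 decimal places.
\gamma(1) = -2.1899

Multiply the model equation by X_{t-k} and take expectations. With theta_0 = psi_0 = 1 and psi_j the MA(infinity) weights, this gives
  gamma(k) - sum_i phi_i gamma(k-i) = c_k,
  c_k = sigma^2 * sum_{j=k..q} theta_j psi_{j-k}   (c_k = 0 for k > q),
using gamma(-m) = gamma(m).
Pure AR (q = 0): c_0 = sigma^2 = 4, c_k = 0 for k >= 1.
Equations for k = 0 and k = 1 (AR order 1):
  gamma(0) = phi_1 gamma(1) + c_0
  gamma(1) = phi_1 gamma(0) + c_1
Substituting the second into the first: gamma(0) (1 - phi_1^2) = c_0 + phi_1 c_1, so
  gamma(0) = c_0 / (1 - phi_1^2) = 4 / (1 - (-0.441)^2) = 4 / 0.805519 = 4.965743.
  gamma(1) = phi_1 gamma(0) = (-0.441)(4.965743) = -2.189892.
Therefore gamma(1) = -2.1899 (to 4 decimal places).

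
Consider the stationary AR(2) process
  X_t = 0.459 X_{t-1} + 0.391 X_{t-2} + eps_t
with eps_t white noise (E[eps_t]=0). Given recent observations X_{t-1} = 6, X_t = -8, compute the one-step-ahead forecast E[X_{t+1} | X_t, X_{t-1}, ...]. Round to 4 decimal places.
E[X_{t+1} \mid \mathcal F_t] = -1.3260

For an AR(p) model X_t = c + sum_i phi_i X_{t-i} + eps_t, the
one-step-ahead conditional mean is
  E[X_{t+1} | X_t, ...] = c + sum_i phi_i X_{t+1-i}.
Substitute known values:
  E[X_{t+1} | ...] = (0.459) * (-8) + (0.391) * (6)
                   = -1.3260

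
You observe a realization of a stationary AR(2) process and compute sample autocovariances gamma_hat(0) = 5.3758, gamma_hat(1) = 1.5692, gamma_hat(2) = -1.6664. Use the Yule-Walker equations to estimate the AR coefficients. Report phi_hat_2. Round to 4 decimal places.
\hat\phi_{2} = -0.4320

The Yule-Walker equations for an AR(p) process read, in matrix form,
  Gamma_p phi = r_p,   with   (Gamma_p)_{ij} = gamma(|i - j|),
                       (r_p)_i = gamma(i),   i,j = 1..p.
Substitute the sample gammas (Toeplitz matrix and right-hand side of size 2):
  Gamma_p = [[5.3758, 1.5692], [1.5692, 5.3758]]
  r_p     = [1.5692, -1.6664]
Written out:
  5.3758 phi_1 + 1.5692 phi_2 = 1.5692
  1.5692 phi_1 + 5.3758 phi_2 = -1.6664
Solve by Cramer's rule:
  det = gamma(0)^2 - gamma(1)^2 = (5.3758)^2 - (1.5692)^2 = 28.89922564 - 2.46238864 = 26.436837
  phi_hat_1 = [gamma(1) gamma(0) - gamma(1) gamma(2)] / det = [(1.5692)(5.3758) - (1.5692)(-1.6664)] / 26.436837 = 11.05062024 / 26.436837 = 0.418
  phi_hat_2 = [gamma(0) gamma(2) - gamma(1)^2] / det = [(5.3758)(-1.6664) - (1.5692)^2] / 26.436837 = -11.42062176 / 26.436837 = -0.432
So phi_hat = [0.4180, -0.4320].
Therefore phi_hat_2 = -0.4320.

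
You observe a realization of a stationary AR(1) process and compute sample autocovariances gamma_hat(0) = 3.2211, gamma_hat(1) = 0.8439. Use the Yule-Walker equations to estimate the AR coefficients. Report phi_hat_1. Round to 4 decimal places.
\hat\phi_{1} = 0.2620

The Yule-Walker equations for an AR(p) process read, in matrix form,
  Gamma_p phi = r_p,   with   (Gamma_p)_{ij} = gamma(|i - j|),
                       (r_p)_i = gamma(i),   i,j = 1..p.
Substitute the sample gammas (Toeplitz matrix and right-hand side of size 1):
  Gamma_p = [[3.2211]]
  r_p     = [0.8439]
With p = 1 this is the single equation gamma(0) phi_1 = gamma(1):
  phi_hat_1 = gamma(1) / gamma(0) = 0.8439 / 3.2211 = 0.2620.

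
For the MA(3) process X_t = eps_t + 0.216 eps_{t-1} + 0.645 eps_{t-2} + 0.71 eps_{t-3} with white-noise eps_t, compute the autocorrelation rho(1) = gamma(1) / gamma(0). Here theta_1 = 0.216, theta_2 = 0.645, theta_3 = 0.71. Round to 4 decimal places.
\rho(1) = 0.4135

For an MA(q) process with theta_0 = 1, the autocovariance is
  gamma(k) = sigma^2 * sum_{i=0..q-k} theta_i * theta_{i+k},
and rho(k) = gamma(k) / gamma(0). Sigma^2 cancels.
  numerator   = (1)*(0.216) + (0.216)*(0.645) + (0.645)*(0.71) = 0.81327.
  denominator = (1)^2 + (0.216)^2 + (0.645)^2 + (0.71)^2 = 1.966781.
  rho(1) = 0.81327 / 1.966781 = 0.4135.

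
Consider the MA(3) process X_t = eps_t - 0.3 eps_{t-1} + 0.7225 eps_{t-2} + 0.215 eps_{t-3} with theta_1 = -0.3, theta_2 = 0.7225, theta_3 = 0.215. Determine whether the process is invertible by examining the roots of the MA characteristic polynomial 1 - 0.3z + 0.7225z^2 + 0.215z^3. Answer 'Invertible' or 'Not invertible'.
\text{Invertible}

The MA(q) characteristic polynomial is P(z) = 1 - 0.3z + 0.7225z^2 + 0.215z^3.
Invertibility requires all roots to lie outside the unit circle, i.e. |z| > 1 for every root.
Degree 3: look for a simple real root z0 first, then factor out (1 - z/z0) and solve the remaining quadratic.
Testing z0 = -4: P(-4) = 1 + (-0.3)(-4) + (0.7225)(-4)^2 + (0.215)(-4)^3
  = 1 + (1.2) + (11.56) + (-13.76) = 0.  So z_0 = -4 is a root, |z_0| = 4.
Divide out the factor (1 + 0.25 z) = (1 - z/z0) (since 1/z0 = -0.25):
  P(z) = (1 + 0.25 z)(1 + (-0.55) z + (0.86) z^2)
  [check: z-coef -0.55 - (-0.25) = -0.3; z^2-coef 0.86 - (-0.25)(-0.55) = 0.7225; z^3-coef -(-0.25)(0.86) = 0.215.]
Remaining roots from the quadratic factor 1 + (-0.55) z + (0.86) z^2:
  Set 1 + (-0.55) z + (0.86) z^2 = 0, i.e. a z^2 + b z + c = 0 with a = 0.86, b = -0.55, c = 1.
  Discriminant D = b^2 - 4ac = (-0.55)^2 - 4*(0.86)*1 = 0.3025 - (3.44) = -3.1375.
  D < 0, so the roots are the complex-conjugate pair z = (-b +/- i sqrt(-D)) / (2a) = 0.3198 +/- 1.0298i.
  For a conjugate pair |z|^2 = z * conj(z) = (product of roots) = c/a = 1/(0.86) = 1.162791, so |z| = sqrt(1.162791) = 1.0783 for both roots.
Moduli of all roots: 4.0000, 1.0783, 1.0783.
All moduli strictly greater than 1? Yes.
Verdict: Invertible.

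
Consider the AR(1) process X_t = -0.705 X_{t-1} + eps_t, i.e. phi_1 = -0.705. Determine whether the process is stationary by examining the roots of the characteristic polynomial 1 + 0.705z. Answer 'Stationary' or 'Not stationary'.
\text{Stationary}

The AR(p) characteristic polynomial is P(z) = 1 + 0.705z.
Stationarity requires all roots to lie outside the unit circle, i.e. |z| > 1 for every root.
This is linear in z: 1 + (0.705) z = 0  =>  z = -1/(0.705) = -1.41844,  |z| = 1.41844.
Moduli of all roots: 1.4184.
All moduli strictly greater than 1? Yes.
Verdict: Stationary.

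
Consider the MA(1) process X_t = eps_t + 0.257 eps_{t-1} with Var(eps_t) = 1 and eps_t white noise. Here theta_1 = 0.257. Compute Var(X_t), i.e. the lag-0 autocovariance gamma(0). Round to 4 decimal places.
\gamma(0) = 1.0660

For an MA(q) process X_t = eps_t + sum_i theta_i eps_{t-i} with
Var(eps_t) = sigma^2, the variance is
  gamma(0) = sigma^2 * (1 + sum_i theta_i^2).
  sum_i theta_i^2 = (0.257)^2 = 0.066049.
  gamma(0) = 1 * (1 + 0.066049) = 1 * 1.066049 = 1.066049, which rounds to 1.0660.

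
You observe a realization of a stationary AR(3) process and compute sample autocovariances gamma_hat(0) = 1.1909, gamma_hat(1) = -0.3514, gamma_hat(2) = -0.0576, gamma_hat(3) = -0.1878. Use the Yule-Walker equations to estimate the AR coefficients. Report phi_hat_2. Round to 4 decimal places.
\hat\phi_{2} = -0.2310

The Yule-Walker equations for an AR(p) process read, in matrix form,
  Gamma_p phi = r_p,   with   (Gamma_p)_{ij} = gamma(|i - j|),
                       (r_p)_i = gamma(i),   i,j = 1..p.
Substitute the sample gammas (Toeplitz matrix and right-hand side of size 3):
  Gamma_p = [[1.1909, -0.3514, -0.0576], [-0.3514, 1.1909, -0.3514], [-0.0576, -0.3514, 1.1909]]
  r_p     = [-0.3514, -0.0576, -0.1878]
Written out (R1..R3):
  (R1) 1.1909 phi_1 - 0.3514 phi_2 - 0.0576 phi_3 = -0.3514
  (R2) -0.3514 phi_1 + 1.1909 phi_2 - 0.3514 phi_3 = -0.0576
  (R3) -0.0576 phi_1 - 0.3514 phi_2 + 1.1909 phi_3 = -0.1878
Gaussian elimination:
  R2 <- R2 - (-0.3514/1.1909) R1 = R2 - (-0.295071) R1:  1.087212 phi_2 - 0.368396 phi_3 = -0.161288
  R3 <- R3 - (-0.0576/1.1909) R1 = R3 - (-0.048367) R1:  -0.368396 phi_2 + 1.188114 phi_3 = -0.204796
  R3 <- R3 - (-0.368396/1.087212) R2 = R3 - (-0.338845) R2:  1.063285 phi_3 = -0.259448
Back-substitution:
  phi_hat_3 = -0.259448 / 1.063285 = -0.244006
  phi_hat_2 = (-0.161288 - (-0.368396)(-0.244006)) / 1.087212 = -0.23103
  phi_hat_1 = (-0.3514 - (-0.3514)(-0.23103) - (-0.0576)(-0.244006)) / 1.1909 = -0.375043
So phi_hat = [-0.3750, -0.2310, -0.2440].
Therefore phi_hat_2 = -0.2310.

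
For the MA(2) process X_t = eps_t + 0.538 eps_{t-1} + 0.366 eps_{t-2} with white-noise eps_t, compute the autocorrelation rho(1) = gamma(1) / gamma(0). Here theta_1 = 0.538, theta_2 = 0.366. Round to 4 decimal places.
\rho(1) = 0.5163

For an MA(q) process with theta_0 = 1, the autocovariance is
  gamma(k) = sigma^2 * sum_{i=0..q-k} theta_i * theta_{i+k},
and rho(k) = gamma(k) / gamma(0). Sigma^2 cancels.
  numerator   = (1)*(0.538) + (0.538)*(0.366) = 0.734908.
  denominator = (1)^2 + (0.538)^2 + (0.366)^2 = 1.4234.
  rho(1) = 0.734908 / 1.4234 = 0.5163.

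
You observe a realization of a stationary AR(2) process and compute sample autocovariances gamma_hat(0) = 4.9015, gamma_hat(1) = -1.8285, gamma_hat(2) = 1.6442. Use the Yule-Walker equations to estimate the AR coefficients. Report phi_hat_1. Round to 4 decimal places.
\hat\phi_{1} = -0.2880

The Yule-Walker equations for an AR(p) process read, in matrix form,
  Gamma_p phi = r_p,   with   (Gamma_p)_{ij} = gamma(|i - j|),
                       (r_p)_i = gamma(i),   i,j = 1..p.
Substitute the sample gammas (Toeplitz matrix and right-hand side of size 2):
  Gamma_p = [[4.9015, -1.8285], [-1.8285, 4.9015]]
  r_p     = [-1.8285, 1.6442]
Written out:
  4.9015 phi_1 - 1.8285 phi_2 = -1.8285
  -1.8285 phi_1 + 4.9015 phi_2 = 1.6442
Solve by Cramer's rule:
  det = gamma(0)^2 - gamma(1)^2 = (4.9015)^2 - (-1.8285)^2 = 24.02470225 - 3.34341225 = 20.68129
  phi_hat_1 = [gamma(1) gamma(0) - gamma(1) gamma(2)] / det = [(-1.8285)(4.9015) - (-1.8285)(1.6442)] / 20.68129 = -5.95597305 / 20.68129 = -0.288
  phi_hat_2 = [gamma(0) gamma(2) - gamma(1)^2] / det = [(4.9015)(1.6442) - (-1.8285)^2] / 20.68129 = 4.71563405 / 20.68129 = 0.228
So phi_hat = [-0.2880, 0.2280].
Therefore phi_hat_1 = -0.2880.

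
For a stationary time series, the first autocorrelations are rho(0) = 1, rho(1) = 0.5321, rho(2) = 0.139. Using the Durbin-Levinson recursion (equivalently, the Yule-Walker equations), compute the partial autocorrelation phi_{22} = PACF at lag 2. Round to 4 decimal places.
\phi_{22} = -0.2011

The PACF at lag k is phi_{kk}, the last component of the solution
to the Yule-Walker system G_k phi = r_k where
  (G_k)_{ij} = rho(|i - j|), (r_k)_i = rho(i), i,j = 1..k.
Equivalently, Durbin-Levinson gives phi_{kk} iteratively:
  phi_{11} = rho(1)
  phi_{kk} = [rho(k) - sum_{j=1..k-1} phi_{k-1,j} rho(k-j)]
            / [1 - sum_{j=1..k-1} phi_{k-1,j} rho(j)],
  phi_{k,j} = phi_{k-1,j} - phi_{kk} phi_{k-1,k-j},  j = 1..k-1.
Step k = 1:
  phi_11 = rho(1) = 0.5321.
Step k = 2:
  phi_22 = [rho(2) - phi_11 rho(1)] / [1 - phi_11 rho(1)] = [0.139 - (0.5321)(0.5321)] / [1 - (0.5321)(0.5321)]
         = -0.14413041 / 0.71686959 = -0.2011.
Therefore phi_{22} = -0.2011.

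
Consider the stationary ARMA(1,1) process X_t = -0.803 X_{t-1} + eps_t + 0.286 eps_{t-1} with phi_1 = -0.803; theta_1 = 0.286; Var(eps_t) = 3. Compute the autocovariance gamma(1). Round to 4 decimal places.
\gamma(1) = -3.3638

Multiply the model equation by X_{t-k} and take expectations. With theta_0 = psi_0 = 1 and psi_j the MA(infinity) weights, this gives
  gamma(k) - sum_i phi_i gamma(k-i) = c_k,
  c_k = sigma^2 * sum_{j=k..q} theta_j psi_{j-k}   (c_k = 0 for k > q),
using gamma(-m) = gamma(m).
psi-weights needed (psi_j = theta_j + sum_i phi_i psi_{j-i}):
  psi_1 = theta_1 + phi_1 = 0.286 + (-0.803) = -0.517
Right-hand sides:
  c_0 = sigma^2 (1 + theta_1 psi_1) = 3 * (1 + (0.286)(-0.517)) = 3 * 0.852138 = 2.556414
  c_1 = sigma^2 theta_1 = 3 * (0.286) = 0.858
  c_2 = 0
Equations for k = 0 and k = 1 (AR order 1):
  gamma(0) = phi_1 gamma(1) + c_0
  gamma(1) = phi_1 gamma(0) + c_1
Substituting the second into the first: gamma(0) (1 - phi_1^2) = c_0 + phi_1 c_1, so
  gamma(0) = (c_0 + phi_1 c_1) / (1 - phi_1^2) = (2.556414 + (-0.803)(0.858)) / (1 - (-0.803)^2) = 1.86744 / 0.355191 = 5.257566.
  gamma(1) = phi_1 gamma(0) + c_1 = (-0.803)(5.257566) + (0.858) = -3.363825.
Therefore gamma(1) = -3.3638 (to 4 decimal places).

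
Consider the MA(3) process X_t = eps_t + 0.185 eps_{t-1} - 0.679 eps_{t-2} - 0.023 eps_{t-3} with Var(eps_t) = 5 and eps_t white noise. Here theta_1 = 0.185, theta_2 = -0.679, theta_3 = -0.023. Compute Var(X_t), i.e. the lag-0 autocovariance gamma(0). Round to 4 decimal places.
\gamma(0) = 7.4790

For an MA(q) process X_t = eps_t + sum_i theta_i eps_{t-i} with
Var(eps_t) = sigma^2, the variance is
  gamma(0) = sigma^2 * (1 + sum_i theta_i^2).
  sum_i theta_i^2 = (0.185)^2 + (-0.679)^2 + (-0.023)^2 = 0.034225 + 0.461041 + 0.000529 = 0.495795.
  gamma(0) = 5 * (1 + 0.495795) = 5 * 1.495795 = 7.478975, which rounds to 7.4790.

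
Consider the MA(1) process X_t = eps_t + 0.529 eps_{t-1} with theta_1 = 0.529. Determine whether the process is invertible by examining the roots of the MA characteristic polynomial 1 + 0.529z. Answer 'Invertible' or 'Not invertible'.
\text{Invertible}

The MA(q) characteristic polynomial is P(z) = 1 + 0.529z.
Invertibility requires all roots to lie outside the unit circle, i.e. |z| > 1 for every root.
This is linear in z: 1 + (0.529) z = 0  =>  z = -1/(0.529) = -1.890359,  |z| = 1.890359.
Moduli of all roots: 1.8904.
All moduli strictly greater than 1? Yes.
Verdict: Invertible.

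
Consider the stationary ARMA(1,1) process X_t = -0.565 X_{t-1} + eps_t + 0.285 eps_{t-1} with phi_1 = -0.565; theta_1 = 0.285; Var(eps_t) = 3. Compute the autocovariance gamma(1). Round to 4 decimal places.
\gamma(1) = -1.0352

Multiply the model equation by X_{t-k} and take expectations. With theta_0 = psi_0 = 1 and psi_j the MA(infinity) weights, this gives
  gamma(k) - sum_i phi_i gamma(k-i) = c_k,
  c_k = sigma^2 * sum_{j=k..q} theta_j psi_{j-k}   (c_k = 0 for k > q),
using gamma(-m) = gamma(m).
psi-weights needed (psi_j = theta_j + sum_i phi_i psi_{j-i}):
  psi_1 = theta_1 + phi_1 = 0.285 + (-0.565) = -0.28
Right-hand sides:
  c_0 = sigma^2 (1 + theta_1 psi_1) = 3 * (1 + (0.285)(-0.28)) = 3 * 0.9202 = 2.7606
  c_1 = sigma^2 theta_1 = 3 * (0.285) = 0.855
  c_2 = 0
Equations for k = 0 and k = 1 (AR order 1):
  gamma(0) = phi_1 gamma(1) + c_0
  gamma(1) = phi_1 gamma(0) + c_1
Substituting the second into the first: gamma(0) (1 - phi_1^2) = c_0 + phi_1 c_1, so
  gamma(0) = (c_0 + phi_1 c_1) / (1 - phi_1^2) = (2.7606 + (-0.565)(0.855)) / (1 - (-0.565)^2) = 2.277525 / 0.680775 = 3.345489.
  gamma(1) = phi_1 gamma(0) + c_1 = (-0.565)(3.345489) + (0.855) = -1.035201.
Therefore gamma(1) = -1.0352 (to 4 decimal places).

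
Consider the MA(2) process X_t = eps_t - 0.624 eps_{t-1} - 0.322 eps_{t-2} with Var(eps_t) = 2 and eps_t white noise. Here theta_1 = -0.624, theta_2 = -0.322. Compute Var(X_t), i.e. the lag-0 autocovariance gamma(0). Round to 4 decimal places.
\gamma(0) = 2.9861

For an MA(q) process X_t = eps_t + sum_i theta_i eps_{t-i} with
Var(eps_t) = sigma^2, the variance is
  gamma(0) = sigma^2 * (1 + sum_i theta_i^2).
  sum_i theta_i^2 = (-0.624)^2 + (-0.322)^2 = 0.389376 + 0.103684 = 0.49306.
  gamma(0) = 2 * (1 + 0.49306) = 2 * 1.49306 = 2.98612, which rounds to 2.9861.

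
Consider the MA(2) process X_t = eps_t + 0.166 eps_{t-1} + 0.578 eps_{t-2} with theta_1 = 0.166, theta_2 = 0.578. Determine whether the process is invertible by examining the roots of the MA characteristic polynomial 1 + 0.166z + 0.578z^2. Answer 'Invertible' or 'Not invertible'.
\text{Invertible}

The MA(q) characteristic polynomial is P(z) = 1 + 0.166z + 0.578z^2.
Invertibility requires all roots to lie outside the unit circle, i.e. |z| > 1 for every root.
Set 1 + (0.166) z + (0.578) z^2 = 0, i.e. a z^2 + b z + c = 0 with a = 0.578, b = 0.166, c = 1.
Discriminant D = b^2 - 4ac = (0.166)^2 - 4*(0.578)*1 = 0.027556 - (2.312) = -2.284444.
D < 0, so the roots are the complex-conjugate pair z = (-b +/- i sqrt(-D)) / (2a) = -0.1436 +/- 1.3075i.
For a conjugate pair |z|^2 = z * conj(z) = (product of roots) = c/a = 1/(0.578) = 1.730104, so |z| = sqrt(1.730104) = 1.3153 for both roots.
Moduli of all roots: 1.3153, 1.3153.
All moduli strictly greater than 1? Yes.
Verdict: Invertible.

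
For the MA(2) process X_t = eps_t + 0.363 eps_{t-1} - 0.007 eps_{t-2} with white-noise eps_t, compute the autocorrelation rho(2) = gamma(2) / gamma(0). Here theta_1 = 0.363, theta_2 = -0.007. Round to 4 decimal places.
\rho(2) = -0.0062

For an MA(q) process with theta_0 = 1, the autocovariance is
  gamma(k) = sigma^2 * sum_{i=0..q-k} theta_i * theta_{i+k},
and rho(k) = gamma(k) / gamma(0). Sigma^2 cancels.
  numerator   = (1)*(-0.007) = -0.007.
  denominator = (1)^2 + (0.363)^2 + (-0.007)^2 = 1.131818.
  rho(2) = -0.007 / 1.131818 = -0.0062.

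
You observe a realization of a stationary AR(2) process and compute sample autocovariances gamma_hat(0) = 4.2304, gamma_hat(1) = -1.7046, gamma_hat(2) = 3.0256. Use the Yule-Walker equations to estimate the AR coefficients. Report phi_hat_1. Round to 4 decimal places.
\hat\phi_{1} = -0.1370

The Yule-Walker equations for an AR(p) process read, in matrix form,
  Gamma_p phi = r_p,   with   (Gamma_p)_{ij} = gamma(|i - j|),
                       (r_p)_i = gamma(i),   i,j = 1..p.
Substitute the sample gammas (Toeplitz matrix and right-hand side of size 2):
  Gamma_p = [[4.2304, -1.7046], [-1.7046, 4.2304]]
  r_p     = [-1.7046, 3.0256]
Written out:
  4.2304 phi_1 - 1.7046 phi_2 = -1.7046
  -1.7046 phi_1 + 4.2304 phi_2 = 3.0256
Solve by Cramer's rule:
  det = gamma(0)^2 - gamma(1)^2 = (4.2304)^2 - (-1.7046)^2 = 17.89628416 - 2.90566116 = 14.990623
  phi_hat_1 = [gamma(1) gamma(0) - gamma(1) gamma(2)] / det = [(-1.7046)(4.2304) - (-1.7046)(3.0256)] / 14.990623 = -2.05370208 / 14.990623 = -0.137
  phi_hat_2 = [gamma(0) gamma(2) - gamma(1)^2] / det = [(4.2304)(3.0256) - (-1.7046)^2] / 14.990623 = 9.89383708 / 14.990623 = 0.66
So phi_hat = [-0.1370, 0.6600].
Therefore phi_hat_1 = -0.1370.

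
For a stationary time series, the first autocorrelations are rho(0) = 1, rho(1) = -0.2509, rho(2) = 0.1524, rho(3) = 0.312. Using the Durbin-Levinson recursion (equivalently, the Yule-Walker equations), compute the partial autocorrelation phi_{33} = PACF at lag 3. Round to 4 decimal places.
\phi_{33} = 0.3991

The PACF at lag k is phi_{kk}, the last component of the solution
to the Yule-Walker system G_k phi = r_k where
  (G_k)_{ij} = rho(|i - j|), (r_k)_i = rho(i), i,j = 1..k.
Equivalently, Durbin-Levinson gives phi_{kk} iteratively:
  phi_{11} = rho(1)
  phi_{kk} = [rho(k) - sum_{j=1..k-1} phi_{k-1,j} rho(k-j)]
            / [1 - sum_{j=1..k-1} phi_{k-1,j} rho(j)],
  phi_{k,j} = phi_{k-1,j} - phi_{kk} phi_{k-1,k-j},  j = 1..k-1.
Step k = 1:
  phi_11 = rho(1) = -0.2509.
Step k = 2:
  phi_22 = [rho(2) - phi_11 rho(1)] / [1 - phi_11 rho(1)] = [0.1524 - (-0.2509)(-0.2509)] / [1 - (-0.2509)(-0.2509)]
         = 0.08944919 / 0.93704919 = 0.095458.
  Update: phi_21 = phi_11 - phi_22 phi_11 = -0.2509 - (0.095458)(-0.2509) = -0.226949.
Step k = 3:
  phi_33 = [rho(3) - phi_21 rho(2) - phi_22 rho(1)] / [1 - phi_21 rho(1) - phi_22 rho(2)]
    numerator   = 0.312 - (-0.226949)(0.1524) - (0.095458)(-0.2509) = 0.37053761
    denominator = 1 - (-0.226949)(-0.2509) - (0.095458)(0.1524) = 0.92851052
  phi_33 = 0.37053761 / 0.92851052 = 0.3991.
Therefore phi_{33} = 0.3991.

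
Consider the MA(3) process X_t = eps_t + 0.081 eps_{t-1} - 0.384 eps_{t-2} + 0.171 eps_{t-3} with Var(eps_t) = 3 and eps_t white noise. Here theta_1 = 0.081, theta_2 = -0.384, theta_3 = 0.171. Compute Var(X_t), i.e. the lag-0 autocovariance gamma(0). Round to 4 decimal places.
\gamma(0) = 3.5498

For an MA(q) process X_t = eps_t + sum_i theta_i eps_{t-i} with
Var(eps_t) = sigma^2, the variance is
  gamma(0) = sigma^2 * (1 + sum_i theta_i^2).
  sum_i theta_i^2 = (0.081)^2 + (-0.384)^2 + (0.171)^2 = 0.006561 + 0.147456 + 0.029241 = 0.183258.
  gamma(0) = 3 * (1 + 0.183258) = 3 * 1.183258 = 3.549774, which rounds to 3.5498.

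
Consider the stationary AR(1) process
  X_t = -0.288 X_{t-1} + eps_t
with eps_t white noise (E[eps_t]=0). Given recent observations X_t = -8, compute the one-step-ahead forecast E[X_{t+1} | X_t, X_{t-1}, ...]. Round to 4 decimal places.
E[X_{t+1} \mid \mathcal F_t] = 2.3040

For an AR(p) model X_t = c + sum_i phi_i X_{t-i} + eps_t, the
one-step-ahead conditional mean is
  E[X_{t+1} | X_t, ...] = c + sum_i phi_i X_{t+1-i}.
Substitute known values:
  E[X_{t+1} | ...] = (-0.288) * (-8)
                   = 2.3040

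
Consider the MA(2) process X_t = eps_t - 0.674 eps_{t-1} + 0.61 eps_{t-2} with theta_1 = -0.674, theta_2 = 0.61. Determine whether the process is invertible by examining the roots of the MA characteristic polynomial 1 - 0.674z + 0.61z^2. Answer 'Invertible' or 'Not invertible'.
\text{Invertible}

The MA(q) characteristic polynomial is P(z) = 1 - 0.674z + 0.61z^2.
Invertibility requires all roots to lie outside the unit circle, i.e. |z| > 1 for every root.
Set 1 + (-0.674) z + (0.61) z^2 = 0, i.e. a z^2 + b z + c = 0 with a = 0.61, b = -0.674, c = 1.
Discriminant D = b^2 - 4ac = (-0.674)^2 - 4*(0.61)*1 = 0.454276 - (2.44) = -1.985724.
D < 0, so the roots are the complex-conjugate pair z = (-b +/- i sqrt(-D)) / (2a) = 0.5525 +/- 1.155i.
For a conjugate pair |z|^2 = z * conj(z) = (product of roots) = c/a = 1/(0.61) = 1.639344, so |z| = sqrt(1.639344) = 1.2804 for both roots.
Moduli of all roots: 1.2804, 1.2804.
All moduli strictly greater than 1? Yes.
Verdict: Invertible.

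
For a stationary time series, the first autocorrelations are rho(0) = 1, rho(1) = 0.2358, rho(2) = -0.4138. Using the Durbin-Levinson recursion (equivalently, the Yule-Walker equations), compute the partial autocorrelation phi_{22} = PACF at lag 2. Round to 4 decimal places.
\phi_{22} = -0.4970

The PACF at lag k is phi_{kk}, the last component of the solution
to the Yule-Walker system G_k phi = r_k where
  (G_k)_{ij} = rho(|i - j|), (r_k)_i = rho(i), i,j = 1..k.
Equivalently, Durbin-Levinson gives phi_{kk} iteratively:
  phi_{11} = rho(1)
  phi_{kk} = [rho(k) - sum_{j=1..k-1} phi_{k-1,j} rho(k-j)]
            / [1 - sum_{j=1..k-1} phi_{k-1,j} rho(j)],
  phi_{k,j} = phi_{k-1,j} - phi_{kk} phi_{k-1,k-j},  j = 1..k-1.
Step k = 1:
  phi_11 = rho(1) = 0.2358.
Step k = 2:
  phi_22 = [rho(2) - phi_11 rho(1)] / [1 - phi_11 rho(1)] = [-0.4138 - (0.2358)(0.2358)] / [1 - (0.2358)(0.2358)]
         = -0.46940164 / 0.94439836 = -0.497.
Therefore phi_{22} = -0.4970.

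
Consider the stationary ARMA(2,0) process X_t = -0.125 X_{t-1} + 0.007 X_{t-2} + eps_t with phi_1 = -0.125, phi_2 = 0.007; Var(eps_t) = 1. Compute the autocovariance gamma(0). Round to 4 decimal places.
\gamma(0) = 1.0162

Multiply the model equation by X_{t-k} and take expectations. With theta_0 = psi_0 = 1 and psi_j the MA(infinity) weights, this gives
  gamma(k) - sum_i phi_i gamma(k-i) = c_k,
  c_k = sigma^2 * sum_{j=k..q} theta_j psi_{j-k}   (c_k = 0 for k > q),
using gamma(-m) = gamma(m).
Pure AR (q = 0): c_0 = sigma^2 = 1, c_k = 0 for k >= 1.
Equations for k = 0, 1, 2 (AR order 2, c_2 = 0):
  (E0) gamma(0) = phi_1 gamma(1) + phi_2 gamma(2) + c_0
  (E1) gamma(1) = phi_1 gamma(0) + phi_2 gamma(1) + c_1
  (E2) gamma(2) = phi_1 gamma(1) + phi_2 gamma(0)
From (E1): gamma(1) = A gamma(0) + B with
  A = phi_1 / (1 - phi_2) = -0.125 / 0.993 = -0.125881,   B = c_1 / (1 - phi_2) = 0 / 0.993 = 0.
Insert (E2) into (E0): gamma(0) (1 - phi_2^2) = phi_1 (1 + phi_2) gamma(1) + c_0.
  phi_1 (1 + phi_2) = (-0.125)(1.007) = -0.125875,   1 - phi_2^2 = 0.999951.
Replace gamma(1) by A gamma(0) + B and collect gamma(0):
  gamma(0) [0.999951 - (-0.125875)(-0.125881)] = c_0 = 1
  gamma(0) * 0.984106 = 1
  gamma(0) = 1 / 0.984106 = 1.016151.
Therefore gamma(0) = 1.0162 (to 4 decimal places).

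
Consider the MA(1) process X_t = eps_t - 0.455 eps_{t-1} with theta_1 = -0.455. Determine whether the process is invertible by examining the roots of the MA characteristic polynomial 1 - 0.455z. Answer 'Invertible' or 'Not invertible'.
\text{Invertible}

The MA(q) characteristic polynomial is P(z) = 1 - 0.455z.
Invertibility requires all roots to lie outside the unit circle, i.e. |z| > 1 for every root.
This is linear in z: 1 + (-0.455) z = 0  =>  z = -1/(-0.455) = 2.197802,  |z| = 2.197802.
Moduli of all roots: 2.1978.
All moduli strictly greater than 1? Yes.
Verdict: Invertible.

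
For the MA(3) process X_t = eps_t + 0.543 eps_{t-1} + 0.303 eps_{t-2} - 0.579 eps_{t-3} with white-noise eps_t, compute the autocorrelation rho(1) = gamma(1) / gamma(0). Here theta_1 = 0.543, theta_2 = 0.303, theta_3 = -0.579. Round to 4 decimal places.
\rho(1) = 0.3090

For an MA(q) process with theta_0 = 1, the autocovariance is
  gamma(k) = sigma^2 * sum_{i=0..q-k} theta_i * theta_{i+k},
and rho(k) = gamma(k) / gamma(0). Sigma^2 cancels.
  numerator   = (1)*(0.543) + (0.543)*(0.303) + (0.303)*(-0.579) = 0.532092.
  denominator = (1)^2 + (0.543)^2 + (0.303)^2 + (-0.579)^2 = 1.721899.
  rho(1) = 0.532092 / 1.721899 = 0.3090.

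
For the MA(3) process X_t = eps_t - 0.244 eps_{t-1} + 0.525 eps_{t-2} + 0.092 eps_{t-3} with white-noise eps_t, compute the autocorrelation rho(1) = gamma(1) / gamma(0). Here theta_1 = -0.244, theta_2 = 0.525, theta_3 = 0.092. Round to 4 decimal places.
\rho(1) = -0.2410

For an MA(q) process with theta_0 = 1, the autocovariance is
  gamma(k) = sigma^2 * sum_{i=0..q-k} theta_i * theta_{i+k},
and rho(k) = gamma(k) / gamma(0). Sigma^2 cancels.
  numerator   = (1)*(-0.244) + (-0.244)*(0.525) + (0.525)*(0.092) = -0.3238.
  denominator = (1)^2 + (-0.244)^2 + (0.525)^2 + (0.092)^2 = 1.343625.
  rho(1) = -0.3238 / 1.343625 = -0.2410.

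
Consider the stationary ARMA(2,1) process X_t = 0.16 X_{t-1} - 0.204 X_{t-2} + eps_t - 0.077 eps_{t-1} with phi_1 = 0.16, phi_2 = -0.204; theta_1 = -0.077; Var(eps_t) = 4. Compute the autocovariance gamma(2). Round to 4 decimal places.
\gamma(2) = -0.8060

Multiply the model equation by X_{t-k} and take expectations. With theta_0 = psi_0 = 1 and psi_j the MA(infinity) weights, this gives
  gamma(k) - sum_i phi_i gamma(k-i) = c_k,
  c_k = sigma^2 * sum_{j=k..q} theta_j psi_{j-k}   (c_k = 0 for k > q),
using gamma(-m) = gamma(m).
psi-weights needed (psi_j = theta_j + sum_i phi_i psi_{j-i}):
  psi_1 = theta_1 + phi_1 = -0.077 + (0.16) = 0.083
Right-hand sides:
  c_0 = sigma^2 (1 + theta_1 psi_1) = 4 * (1 + (-0.077)(0.083)) = 4 * 0.993609 = 3.974436
  c_1 = sigma^2 theta_1 = 4 * (-0.077) = -0.308
  c_2 = 0
Equations for k = 0, 1, 2 (AR order 2, c_2 = 0):
  (E0) gamma(0) = phi_1 gamma(1) + phi_2 gamma(2) + c_0
  (E1) gamma(1) = phi_1 gamma(0) + phi_2 gamma(1) + c_1
  (E2) gamma(2) = phi_1 gamma(1) + phi_2 gamma(0)
From (E1): gamma(1) = A gamma(0) + B with
  A = phi_1 / (1 - phi_2) = 0.16 / 1.204 = 0.13289,   B = c_1 / (1 - phi_2) = -0.308 / 1.204 = -0.255814.
Insert (E2) into (E0): gamma(0) (1 - phi_2^2) = phi_1 (1 + phi_2) gamma(1) + c_0.
  phi_1 (1 + phi_2) = (0.16)(0.796) = 0.12736,   1 - phi_2^2 = 0.958384.
Replace gamma(1) by A gamma(0) + B and collect gamma(0):
  gamma(0) [0.958384 - (0.12736)(0.13289)] = (0.12736)(-0.255814) + 3.974436
  gamma(0) * 0.941459 = 3.941856
  gamma(0) = 3.941856 / 0.941459 = 4.186964.
  gamma(1) = A gamma(0) + B = (0.13289)(4.186964) + (-0.255814) = 0.300593.
  gamma(2) = phi_1 gamma(1) + phi_2 gamma(0) = (0.16)(0.300593) + (-0.204)(4.186964) = -0.806046.
Therefore gamma(2) = -0.8060 (to 4 decimal places).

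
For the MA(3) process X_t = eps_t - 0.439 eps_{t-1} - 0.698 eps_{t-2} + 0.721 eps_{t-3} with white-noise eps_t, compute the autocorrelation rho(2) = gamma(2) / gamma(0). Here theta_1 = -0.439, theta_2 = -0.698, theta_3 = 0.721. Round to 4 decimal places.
\rho(2) = -0.4612

For an MA(q) process with theta_0 = 1, the autocovariance is
  gamma(k) = sigma^2 * sum_{i=0..q-k} theta_i * theta_{i+k},
and rho(k) = gamma(k) / gamma(0). Sigma^2 cancels.
  numerator   = (1)*(-0.698) + (-0.439)*(0.721) = -1.014519.
  denominator = (1)^2 + (-0.439)^2 + (-0.698)^2 + (0.721)^2 = 2.199766.
  rho(2) = -1.014519 / 2.199766 = -0.4612.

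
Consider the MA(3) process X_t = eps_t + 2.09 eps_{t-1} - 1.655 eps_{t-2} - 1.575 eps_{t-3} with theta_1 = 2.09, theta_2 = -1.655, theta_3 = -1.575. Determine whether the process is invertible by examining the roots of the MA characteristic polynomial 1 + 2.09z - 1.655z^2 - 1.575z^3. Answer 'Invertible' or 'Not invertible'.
\text{Not invertible}

The MA(q) characteristic polynomial is P(z) = 1 + 2.09z - 1.655z^2 - 1.575z^3.
Invertibility requires all roots to lie outside the unit circle, i.e. |z| > 1 for every root.
Degree 3: look for a simple real root z0 first, then factor out (1 - z/z0) and solve the remaining quadratic.
Testing z0 = -0.4: P(-0.4) = 1 + (2.09)(-0.4) + (-1.655)(-0.4)^2 + (-1.575)(-0.4)^3
  = 1 + (-0.836) + (-0.2648) + (0.1008) = 0.  So z_0 = -0.4 is a root, |z_0| = 0.4.
Divide out the factor (1 + 2.5 z) = (1 - z/z0) (since 1/z0 = -2.5):
  P(z) = (1 + 2.5 z)(1 + (-0.41) z + (-0.63) z^2)
  [check: z-coef -0.41 - (-2.5) = 2.09; z^2-coef -0.63 - (-2.5)(-0.41) = -1.655; z^3-coef -(-2.5)(-0.63) = -1.575.]
Remaining roots from the quadratic factor 1 + (-0.41) z + (-0.63) z^2:
  Set 1 + (-0.41) z + (-0.63) z^2 = 0, i.e. a z^2 + b z + c = 0 with a = -0.63, b = -0.41, c = 1.
  Discriminant D = b^2 - 4ac = (-0.41)^2 - 4*(-0.63)*1 = 0.1681 - (-2.52) = 2.6881.
  D >= 0, so the roots are real: z = (-b +/- sqrt(D)) / (2a) = (0.41 +/- 1.639543) / (-1.26).
    z_1 = (0.41 + 1.639543) / (-1.26) = -1.6266,   |z_1| = 1.6266.
    z_2 = (0.41 - 1.639543) / (-1.26) = 0.9758,   |z_2| = 0.9758.
Moduli of all roots: 0.4000, 1.6266, 0.9758.
All moduli strictly greater than 1? No.
Verdict: Not invertible.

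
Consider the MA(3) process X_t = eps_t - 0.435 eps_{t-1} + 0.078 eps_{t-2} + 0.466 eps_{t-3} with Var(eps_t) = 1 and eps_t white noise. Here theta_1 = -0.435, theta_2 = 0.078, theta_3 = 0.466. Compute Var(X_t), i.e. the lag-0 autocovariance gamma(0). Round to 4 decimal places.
\gamma(0) = 1.4125

For an MA(q) process X_t = eps_t + sum_i theta_i eps_{t-i} with
Var(eps_t) = sigma^2, the variance is
  gamma(0) = sigma^2 * (1 + sum_i theta_i^2).
  sum_i theta_i^2 = (-0.435)^2 + (0.078)^2 + (0.466)^2 = 0.189225 + 0.006084 + 0.217156 = 0.412465.
  gamma(0) = 1 * (1 + 0.412465) = 1 * 1.412465 = 1.412465, which rounds to 1.4125.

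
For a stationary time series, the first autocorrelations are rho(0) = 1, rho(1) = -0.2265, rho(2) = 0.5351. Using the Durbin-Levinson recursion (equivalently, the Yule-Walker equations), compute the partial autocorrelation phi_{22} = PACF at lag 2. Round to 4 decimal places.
\phi_{22} = 0.5100

The PACF at lag k is phi_{kk}, the last component of the solution
to the Yule-Walker system G_k phi = r_k where
  (G_k)_{ij} = rho(|i - j|), (r_k)_i = rho(i), i,j = 1..k.
Equivalently, Durbin-Levinson gives phi_{kk} iteratively:
  phi_{11} = rho(1)
  phi_{kk} = [rho(k) - sum_{j=1..k-1} phi_{k-1,j} rho(k-j)]
            / [1 - sum_{j=1..k-1} phi_{k-1,j} rho(j)],
  phi_{k,j} = phi_{k-1,j} - phi_{kk} phi_{k-1,k-j},  j = 1..k-1.
Step k = 1:
  phi_11 = rho(1) = -0.2265.
Step k = 2:
  phi_22 = [rho(2) - phi_11 rho(1)] / [1 - phi_11 rho(1)] = [0.5351 - (-0.2265)(-0.2265)] / [1 - (-0.2265)(-0.2265)]
         = 0.48379775 / 0.94869775 = 0.51.
Therefore phi_{22} = 0.5100.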